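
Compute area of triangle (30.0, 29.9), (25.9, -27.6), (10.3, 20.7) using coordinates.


Area = |x_A(y_B-y_C) + x_B(y_C-y_A) + x_C(y_A-y_B)|/2
= |(-1449) + (-238.28) + 592.25|/2
= 1095.03/2 = 547.515

547.515


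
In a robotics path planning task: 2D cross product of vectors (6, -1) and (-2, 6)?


u x v = u_x*v_y - u_y*v_x = 6*6 - (-1)*(-2)
= 36 - 2 = 34

34


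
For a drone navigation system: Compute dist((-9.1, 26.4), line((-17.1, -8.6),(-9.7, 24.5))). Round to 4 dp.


|cross product| = 5.8
|line direction| = sqrt(1150.37) = 33.9171
Distance = 5.8/sqrt(1150.37) = 0.171

0.171


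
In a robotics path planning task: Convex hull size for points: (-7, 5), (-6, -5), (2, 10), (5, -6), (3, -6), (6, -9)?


Convex hull vertices (CCW): (-7, 5), (-6, -5), (6, -9), (2, 10)
Count = 4

4


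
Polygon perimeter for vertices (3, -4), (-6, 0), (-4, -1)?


Sides: (3, -4)->(-6, 0): sqrt(97) = 9.848858, (-6, 0)->(-4, -1): sqrt(5) = 2.236068, (-4, -1)->(3, -4): sqrt(58) = 7.615773
Sum = 19.700699
Perimeter = 19.7007

19.7007


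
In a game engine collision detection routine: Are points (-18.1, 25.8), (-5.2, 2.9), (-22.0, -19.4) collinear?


Cross product: ((-5.2)-(-18.1))*((-19.4)-25.8) - (2.9-25.8)*((-22)-(-18.1))
= -672.39

No, not collinear


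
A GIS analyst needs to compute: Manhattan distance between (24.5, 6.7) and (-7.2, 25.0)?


|24.5-(-7.2)| + |6.7-25| = 31.7 + 18.3 = 50

50


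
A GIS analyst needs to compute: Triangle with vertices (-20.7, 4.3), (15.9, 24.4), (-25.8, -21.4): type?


Side lengths squared: AB^2=1743.57, BC^2=3836.53, CA^2=686.5
Sorted: [686.5, 1743.57, 3836.53]
By sides: Scalene, By angles: Obtuse

Scalene, Obtuse


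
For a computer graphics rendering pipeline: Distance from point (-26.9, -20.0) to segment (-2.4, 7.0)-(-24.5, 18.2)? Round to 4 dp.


Project P onto AB: t = 0.3894 (clamped to [0,1])
Closest point on segment: (-11.0063, 11.3616)
Distance: 35.159

35.159


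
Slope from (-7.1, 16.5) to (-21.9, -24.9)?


slope = (y2-y1)/(x2-x1) = ((-24.9)-16.5)/((-21.9)-(-7.1)) = (-41.4)/(-14.8) = 2.7973

2.7973


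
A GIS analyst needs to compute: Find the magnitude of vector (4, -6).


|u| = sqrt(4^2 + (-6)^2) = sqrt(52) = 7.2111

7.2111


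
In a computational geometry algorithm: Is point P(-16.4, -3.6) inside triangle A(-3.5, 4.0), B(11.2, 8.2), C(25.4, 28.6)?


Cross products: AB x AP = -57.54, BC x BP = 395.48, CA x CP = -97.7
All same sign? no

No, outside


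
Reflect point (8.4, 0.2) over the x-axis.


Reflection over x-axis: (x,y) -> (x,-y)
(8.4, 0.2) -> (8.4, -0.2)

(8.4, -0.2)


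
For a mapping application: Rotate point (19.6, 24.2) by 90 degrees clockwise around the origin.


90° CW: (x,y) -> (y, -x)
(19.6,24.2) -> (24.2, -19.6)

(24.2, -19.6)


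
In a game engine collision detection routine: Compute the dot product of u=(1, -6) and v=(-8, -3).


u . v = u_x*v_x + u_y*v_y = 1*(-8) + (-6)*(-3)
= (-8) + 18 = 10

10


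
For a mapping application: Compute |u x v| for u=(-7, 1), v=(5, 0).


|u x v| = |(-7)*0 - 1*5|
= |0 - 5| = 5

5


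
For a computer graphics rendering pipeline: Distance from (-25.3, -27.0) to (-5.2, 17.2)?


dx=20.1, dy=44.2
d^2 = 20.1^2 + 44.2^2 = 2357.65
d = sqrt(2357.65) = 48.5556

48.5556


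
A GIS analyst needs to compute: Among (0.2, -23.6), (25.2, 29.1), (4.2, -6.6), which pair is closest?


d(P0,P1) = 58.3292, d(P0,P2) = 17.4642, d(P1,P2) = 41.4185
Closest: P0 and P2

Closest pair: (0.2, -23.6) and (4.2, -6.6), distance = 17.4642


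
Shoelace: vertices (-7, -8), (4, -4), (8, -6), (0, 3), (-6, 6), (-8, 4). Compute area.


Shoelace sum: ((-7)*(-4) - 4*(-8)) + (4*(-6) - 8*(-4)) + (8*3 - 0*(-6)) + (0*6 - (-6)*3) + ((-6)*4 - (-8)*6) + ((-8)*(-8) - (-7)*4)
= 226
Area = |226|/2 = 113

113


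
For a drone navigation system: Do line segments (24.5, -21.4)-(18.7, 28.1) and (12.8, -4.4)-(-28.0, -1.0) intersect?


Cross products: d1=653.82, d2=-1346.06, d3=480.55, d4=2480.43
d1*d2 < 0 and d3*d4 < 0? no

No, they don't intersect


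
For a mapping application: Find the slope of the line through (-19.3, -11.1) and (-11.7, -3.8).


slope = (y2-y1)/(x2-x1) = ((-3.8)-(-11.1))/((-11.7)-(-19.3)) = 7.3/7.6 = 0.9605

0.9605


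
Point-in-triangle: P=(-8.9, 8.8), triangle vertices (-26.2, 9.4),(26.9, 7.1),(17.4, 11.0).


Cross products: AB x AP = 7.93, BC x BP = 123.47, CA x CP = 53.84
All same sign? yes

Yes, inside


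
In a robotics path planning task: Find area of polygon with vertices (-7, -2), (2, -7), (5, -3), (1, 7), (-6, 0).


Shoelace sum: ((-7)*(-7) - 2*(-2)) + (2*(-3) - 5*(-7)) + (5*7 - 1*(-3)) + (1*0 - (-6)*7) + ((-6)*(-2) - (-7)*0)
= 174
Area = |174|/2 = 87

87


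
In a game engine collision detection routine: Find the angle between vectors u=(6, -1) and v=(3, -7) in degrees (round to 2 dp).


u.v = 25, |u| = sqrt(37) = 6.0828, |v| = sqrt(58) = 7.6158
cos(theta) = u.v/(|u||v|) = 25/sqrt(2146) = 0.539666
theta = acos(0.539666) = 57.34 degrees

57.34 degrees


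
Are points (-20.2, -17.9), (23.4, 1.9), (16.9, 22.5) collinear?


Cross product: (23.4-(-20.2))*(22.5-(-17.9)) - (1.9-(-17.9))*(16.9-(-20.2))
= 1026.86

No, not collinear


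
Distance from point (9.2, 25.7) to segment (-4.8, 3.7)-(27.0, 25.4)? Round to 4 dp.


Project P onto AB: t = 0.6225 (clamped to [0,1])
Closest point on segment: (14.9949, 17.2079)
Distance: 10.2809

10.2809


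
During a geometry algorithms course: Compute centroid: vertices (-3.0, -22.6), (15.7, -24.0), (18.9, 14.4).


Centroid = ((x_A+x_B+x_C)/3, (y_A+y_B+y_C)/3)
= (((-3)+15.7+18.9)/3, ((-22.6)+(-24)+14.4)/3)
= (10.5333, -10.7333)

(10.5333, -10.7333)


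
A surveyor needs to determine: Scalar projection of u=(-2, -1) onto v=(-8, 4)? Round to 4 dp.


u.v = 12, |v| = sqrt(80) = 8.9443
Scalar projection = u.v / |v| = 12 / sqrt(80) = 1.3416

1.3416


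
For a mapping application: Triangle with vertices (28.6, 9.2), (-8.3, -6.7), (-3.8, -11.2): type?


Side lengths squared: AB^2=1614.42, BC^2=40.5, CA^2=1465.92
Sorted: [40.5, 1465.92, 1614.42]
By sides: Scalene, By angles: Obtuse

Scalene, Obtuse


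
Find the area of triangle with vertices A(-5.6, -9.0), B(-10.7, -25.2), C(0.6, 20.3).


Area = |x_A(y_B-y_C) + x_B(y_C-y_A) + x_C(y_A-y_B)|/2
= |254.8 + (-313.51) + 9.72|/2
= 48.99/2 = 24.495

24.495


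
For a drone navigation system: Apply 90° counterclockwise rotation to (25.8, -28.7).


90° CCW: (x,y) -> (-y, x)
(25.8,-28.7) -> (28.7, 25.8)

(28.7, 25.8)


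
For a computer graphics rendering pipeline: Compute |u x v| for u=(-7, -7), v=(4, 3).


|u x v| = |(-7)*3 - (-7)*4|
= |(-21) - (-28)| = 7

7


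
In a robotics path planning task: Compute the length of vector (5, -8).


|u| = sqrt(5^2 + (-8)^2) = sqrt(89) = 9.434

9.434


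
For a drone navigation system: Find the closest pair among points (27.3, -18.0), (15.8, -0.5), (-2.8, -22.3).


d(P0,P1) = 20.9404, d(P0,P2) = 30.4056, d(P1,P2) = 28.6566
Closest: P0 and P1

Closest pair: (27.3, -18.0) and (15.8, -0.5), distance = 20.9404


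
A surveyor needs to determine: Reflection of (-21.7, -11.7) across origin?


Reflection over origin: (x,y) -> (-x,-y)
(-21.7, -11.7) -> (21.7, 11.7)

(21.7, 11.7)


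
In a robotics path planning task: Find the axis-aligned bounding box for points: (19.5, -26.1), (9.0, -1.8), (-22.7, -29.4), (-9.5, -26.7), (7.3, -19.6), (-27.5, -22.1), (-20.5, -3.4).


x range: [-27.5, 19.5]
y range: [-29.4, -1.8]
Bounding box: (-27.5,-29.4) to (19.5,-1.8)

(-27.5,-29.4) to (19.5,-1.8)


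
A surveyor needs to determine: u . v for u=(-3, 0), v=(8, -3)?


u . v = u_x*v_x + u_y*v_y = (-3)*8 + 0*(-3)
= (-24) + 0 = -24

-24


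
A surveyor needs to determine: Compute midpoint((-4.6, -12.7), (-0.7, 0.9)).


M = (((-4.6)+(-0.7))/2, ((-12.7)+0.9)/2)
= (-2.65, -5.9)

(-2.65, -5.9)


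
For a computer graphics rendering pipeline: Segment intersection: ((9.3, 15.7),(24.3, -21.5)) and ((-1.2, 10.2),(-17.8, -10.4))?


Cross products: d1=125, d2=1051.52, d3=-473.1, d4=-1399.62
d1*d2 < 0 and d3*d4 < 0? no

No, they don't intersect


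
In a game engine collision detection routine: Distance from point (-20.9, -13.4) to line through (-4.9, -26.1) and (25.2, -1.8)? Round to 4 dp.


|cross product| = 771.07
|line direction| = sqrt(1496.5) = 38.6846
Distance = 771.07/sqrt(1496.5) = 19.9322

19.9322


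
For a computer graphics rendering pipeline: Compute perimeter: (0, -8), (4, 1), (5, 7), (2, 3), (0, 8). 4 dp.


Sides: (0, -8)->(4, 1): sqrt(97) = 9.848858, (4, 1)->(5, 7): sqrt(37) = 6.082763, (5, 7)->(2, 3): sqrt(25) = 5, (2, 3)->(0, 8): sqrt(29) = 5.385165, (0, 8)->(0, -8): sqrt(256) = 16
Sum = 42.316786
Perimeter = 42.3168

42.3168


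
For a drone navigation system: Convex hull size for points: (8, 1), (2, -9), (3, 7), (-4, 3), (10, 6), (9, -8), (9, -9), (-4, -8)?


Convex hull vertices (CCW): (-4, -8), (2, -9), (9, -9), (10, 6), (3, 7), (-4, 3)
Count = 6

6


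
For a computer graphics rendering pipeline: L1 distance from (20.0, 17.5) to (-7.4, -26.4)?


|20-(-7.4)| + |17.5-(-26.4)| = 27.4 + 43.9 = 71.3

71.3


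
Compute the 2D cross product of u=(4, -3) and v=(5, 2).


u x v = u_x*v_y - u_y*v_x = 4*2 - (-3)*5
= 8 - (-15) = 23

23


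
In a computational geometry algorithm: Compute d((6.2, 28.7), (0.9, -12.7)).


dx=-5.3, dy=-41.4
d^2 = (-5.3)^2 + (-41.4)^2 = 1742.05
d = sqrt(1742.05) = 41.7379

41.7379


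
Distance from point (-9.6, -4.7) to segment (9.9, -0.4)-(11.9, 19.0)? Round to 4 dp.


Project P onto AB: t = 0 (clamped to [0,1])
Closest point on segment: (9.9, -0.4)
Distance: 19.9685

19.9685


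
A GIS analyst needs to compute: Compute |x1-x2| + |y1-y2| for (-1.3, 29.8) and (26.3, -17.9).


|(-1.3)-26.3| + |29.8-(-17.9)| = 27.6 + 47.7 = 75.3

75.3


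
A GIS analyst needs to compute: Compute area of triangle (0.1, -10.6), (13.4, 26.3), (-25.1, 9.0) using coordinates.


Area = |x_A(y_B-y_C) + x_B(y_C-y_A) + x_C(y_A-y_B)|/2
= |1.73 + 262.64 + 926.19|/2
= 1190.56/2 = 595.28

595.28


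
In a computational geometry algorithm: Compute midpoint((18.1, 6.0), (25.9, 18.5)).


M = ((18.1+25.9)/2, (6+18.5)/2)
= (22, 12.25)

(22, 12.25)


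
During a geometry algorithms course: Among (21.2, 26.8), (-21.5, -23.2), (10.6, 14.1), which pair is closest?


d(P0,P1) = 65.7517, d(P0,P2) = 16.5424, d(P1,P2) = 49.2108
Closest: P0 and P2

Closest pair: (21.2, 26.8) and (10.6, 14.1), distance = 16.5424


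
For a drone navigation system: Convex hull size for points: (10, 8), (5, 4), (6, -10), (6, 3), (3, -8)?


Convex hull vertices (CCW): (3, -8), (6, -10), (10, 8), (5, 4)
Count = 4

4


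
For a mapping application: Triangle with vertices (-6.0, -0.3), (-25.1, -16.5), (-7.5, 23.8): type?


Side lengths squared: AB^2=627.25, BC^2=1933.85, CA^2=583.06
Sorted: [583.06, 627.25, 1933.85]
By sides: Scalene, By angles: Obtuse

Scalene, Obtuse


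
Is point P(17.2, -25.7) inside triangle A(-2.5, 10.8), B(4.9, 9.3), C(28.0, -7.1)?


Cross products: AB x AP = -240.55, BC x BP = -606.78, CA x CP = 760.62
All same sign? no

No, outside


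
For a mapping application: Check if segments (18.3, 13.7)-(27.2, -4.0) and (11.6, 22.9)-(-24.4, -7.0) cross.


Cross products: d1=531.53, d2=1434.84, d3=-36.71, d4=-940.02
d1*d2 < 0 and d3*d4 < 0? no

No, they don't intersect


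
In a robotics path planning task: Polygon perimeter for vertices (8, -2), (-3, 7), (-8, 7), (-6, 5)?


Sides: (8, -2)->(-3, 7): sqrt(202) = 14.21267, (-3, 7)->(-8, 7): sqrt(25) = 5, (-8, 7)->(-6, 5): sqrt(8) = 2.828427, (-6, 5)->(8, -2): sqrt(245) = 15.652476
Sum = 37.693573
Perimeter = 37.6936

37.6936


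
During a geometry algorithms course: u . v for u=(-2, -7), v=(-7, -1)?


u . v = u_x*v_x + u_y*v_y = (-2)*(-7) + (-7)*(-1)
= 14 + 7 = 21

21


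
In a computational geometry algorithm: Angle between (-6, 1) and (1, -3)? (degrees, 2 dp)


u.v = -9, |u| = sqrt(37) = 6.0828, |v| = sqrt(10) = 3.1623
cos(theta) = u.v/(|u||v|) = -9/sqrt(370) = -0.467888
theta = acos(-0.467888) = 117.9 degrees

117.9 degrees


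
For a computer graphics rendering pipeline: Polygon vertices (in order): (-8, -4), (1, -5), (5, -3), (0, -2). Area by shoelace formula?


Shoelace sum: ((-8)*(-5) - 1*(-4)) + (1*(-3) - 5*(-5)) + (5*(-2) - 0*(-3)) + (0*(-4) - (-8)*(-2))
= 40
Area = |40|/2 = 20

20


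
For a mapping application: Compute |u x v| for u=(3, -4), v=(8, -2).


|u x v| = |3*(-2) - (-4)*8|
= |(-6) - (-32)| = 26

26


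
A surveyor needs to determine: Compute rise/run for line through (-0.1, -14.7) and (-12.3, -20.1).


slope = (y2-y1)/(x2-x1) = ((-20.1)-(-14.7))/((-12.3)-(-0.1)) = (-5.4)/(-12.2) = 0.4426

0.4426


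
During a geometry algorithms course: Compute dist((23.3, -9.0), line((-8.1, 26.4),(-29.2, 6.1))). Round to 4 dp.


|cross product| = 1384.36
|line direction| = sqrt(857.3) = 29.2797
Distance = 1384.36/sqrt(857.3) = 47.2806

47.2806


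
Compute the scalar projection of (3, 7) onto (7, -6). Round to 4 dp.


u.v = -21, |v| = sqrt(85) = 9.2195
Scalar projection = u.v / |v| = -21 / sqrt(85) = -2.2778

-2.2778


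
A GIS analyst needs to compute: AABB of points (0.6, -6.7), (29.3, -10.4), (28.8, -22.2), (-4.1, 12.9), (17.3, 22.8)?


x range: [-4.1, 29.3]
y range: [-22.2, 22.8]
Bounding box: (-4.1,-22.2) to (29.3,22.8)

(-4.1,-22.2) to (29.3,22.8)


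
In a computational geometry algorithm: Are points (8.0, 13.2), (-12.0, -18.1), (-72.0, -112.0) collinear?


Cross product: ((-12)-8)*((-112)-13.2) - ((-18.1)-13.2)*((-72)-8)
= 0

Yes, collinear


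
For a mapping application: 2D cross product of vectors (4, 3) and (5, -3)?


u x v = u_x*v_y - u_y*v_x = 4*(-3) - 3*5
= (-12) - 15 = -27

-27


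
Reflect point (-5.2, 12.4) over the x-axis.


Reflection over x-axis: (x,y) -> (x,-y)
(-5.2, 12.4) -> (-5.2, -12.4)

(-5.2, -12.4)


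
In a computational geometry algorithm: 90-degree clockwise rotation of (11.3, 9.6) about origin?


90° CW: (x,y) -> (y, -x)
(11.3,9.6) -> (9.6, -11.3)

(9.6, -11.3)


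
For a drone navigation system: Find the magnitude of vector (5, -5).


|u| = sqrt(5^2 + (-5)^2) = sqrt(50) = 7.0711

7.0711


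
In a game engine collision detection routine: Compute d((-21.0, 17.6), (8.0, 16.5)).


dx=29, dy=-1.1
d^2 = 29^2 + (-1.1)^2 = 842.21
d = sqrt(842.21) = 29.0209

29.0209


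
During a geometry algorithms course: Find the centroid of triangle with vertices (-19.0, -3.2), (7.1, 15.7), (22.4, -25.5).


Centroid = ((x_A+x_B+x_C)/3, (y_A+y_B+y_C)/3)
= (((-19)+7.1+22.4)/3, ((-3.2)+15.7+(-25.5))/3)
= (3.5, -4.3333)

(3.5, -4.3333)


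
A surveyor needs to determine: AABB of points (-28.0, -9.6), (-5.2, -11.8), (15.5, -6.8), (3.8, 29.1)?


x range: [-28, 15.5]
y range: [-11.8, 29.1]
Bounding box: (-28,-11.8) to (15.5,29.1)

(-28,-11.8) to (15.5,29.1)


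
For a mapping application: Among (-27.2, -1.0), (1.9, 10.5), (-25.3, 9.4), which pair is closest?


d(P0,P1) = 31.2899, d(P0,P2) = 10.5721, d(P1,P2) = 27.2222
Closest: P0 and P2

Closest pair: (-27.2, -1.0) and (-25.3, 9.4), distance = 10.5721


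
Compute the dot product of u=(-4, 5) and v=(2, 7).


u . v = u_x*v_x + u_y*v_y = (-4)*2 + 5*7
= (-8) + 35 = 27

27


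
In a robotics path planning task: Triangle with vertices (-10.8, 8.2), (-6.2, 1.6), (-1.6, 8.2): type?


Side lengths squared: AB^2=64.72, BC^2=64.72, CA^2=84.64
Sorted: [64.72, 64.72, 84.64]
By sides: Isosceles, By angles: Acute

Isosceles, Acute


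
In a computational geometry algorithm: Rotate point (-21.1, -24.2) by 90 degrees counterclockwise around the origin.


90° CCW: (x,y) -> (-y, x)
(-21.1,-24.2) -> (24.2, -21.1)

(24.2, -21.1)


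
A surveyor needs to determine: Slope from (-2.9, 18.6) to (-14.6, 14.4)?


slope = (y2-y1)/(x2-x1) = (14.4-18.6)/((-14.6)-(-2.9)) = (-4.2)/(-11.7) = 0.359

0.359


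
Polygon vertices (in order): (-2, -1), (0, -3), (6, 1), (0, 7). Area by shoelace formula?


Shoelace sum: ((-2)*(-3) - 0*(-1)) + (0*1 - 6*(-3)) + (6*7 - 0*1) + (0*(-1) - (-2)*7)
= 80
Area = |80|/2 = 40

40


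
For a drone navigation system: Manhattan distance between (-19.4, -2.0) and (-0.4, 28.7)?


|(-19.4)-(-0.4)| + |(-2)-28.7| = 19 + 30.7 = 49.7

49.7


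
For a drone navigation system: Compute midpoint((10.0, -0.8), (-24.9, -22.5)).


M = ((10+(-24.9))/2, ((-0.8)+(-22.5))/2)
= (-7.45, -11.65)

(-7.45, -11.65)


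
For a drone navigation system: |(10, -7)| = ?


|u| = sqrt(10^2 + (-7)^2) = sqrt(149) = 12.2066

12.2066


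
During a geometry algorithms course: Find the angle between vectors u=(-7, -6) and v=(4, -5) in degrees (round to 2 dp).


u.v = 2, |u| = sqrt(85) = 9.2195, |v| = sqrt(41) = 6.4031
cos(theta) = u.v/(|u||v|) = 2/sqrt(3485) = 0.033879
theta = acos(0.033879) = 88.06 degrees

88.06 degrees


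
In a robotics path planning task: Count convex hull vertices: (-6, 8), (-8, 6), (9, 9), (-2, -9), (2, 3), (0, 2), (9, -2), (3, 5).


Convex hull vertices (CCW): (-8, 6), (-2, -9), (9, -2), (9, 9), (-6, 8)
Count = 5

5


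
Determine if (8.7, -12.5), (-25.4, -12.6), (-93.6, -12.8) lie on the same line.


Cross product: ((-25.4)-8.7)*((-12.8)-(-12.5)) - ((-12.6)-(-12.5))*((-93.6)-8.7)
= 0

Yes, collinear


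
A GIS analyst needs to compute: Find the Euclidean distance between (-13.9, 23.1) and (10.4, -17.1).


dx=24.3, dy=-40.2
d^2 = 24.3^2 + (-40.2)^2 = 2206.53
d = sqrt(2206.53) = 46.9737

46.9737


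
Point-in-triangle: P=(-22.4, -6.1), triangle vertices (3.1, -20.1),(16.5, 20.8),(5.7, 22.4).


Cross products: AB x AP = 1230.55, BC x BP = 352.76, CA x CP = -1120.15
All same sign? no

No, outside


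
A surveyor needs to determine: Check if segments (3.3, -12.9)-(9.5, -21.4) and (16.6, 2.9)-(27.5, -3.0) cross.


Cross products: d1=-250.69, d2=-306.76, d3=211.01, d4=267.08
d1*d2 < 0 and d3*d4 < 0? no

No, they don't intersect


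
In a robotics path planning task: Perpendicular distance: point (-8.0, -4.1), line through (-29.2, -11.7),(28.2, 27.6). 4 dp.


|cross product| = 396.92
|line direction| = sqrt(4839.25) = 69.5647
Distance = 396.92/sqrt(4839.25) = 5.7058

5.7058


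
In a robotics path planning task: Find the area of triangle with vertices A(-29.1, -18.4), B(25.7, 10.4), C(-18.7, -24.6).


Area = |x_A(y_B-y_C) + x_B(y_C-y_A) + x_C(y_A-y_B)|/2
= |(-1018.5) + (-159.34) + 538.56|/2
= 639.28/2 = 319.64

319.64


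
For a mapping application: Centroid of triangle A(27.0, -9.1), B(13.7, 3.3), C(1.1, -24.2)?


Centroid = ((x_A+x_B+x_C)/3, (y_A+y_B+y_C)/3)
= ((27+13.7+1.1)/3, ((-9.1)+3.3+(-24.2))/3)
= (13.9333, -10)

(13.9333, -10)


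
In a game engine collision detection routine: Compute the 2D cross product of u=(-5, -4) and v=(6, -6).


u x v = u_x*v_y - u_y*v_x = (-5)*(-6) - (-4)*6
= 30 - (-24) = 54

54


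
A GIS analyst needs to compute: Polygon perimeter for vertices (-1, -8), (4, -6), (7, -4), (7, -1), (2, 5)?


Sides: (-1, -8)->(4, -6): sqrt(29) = 5.385165, (4, -6)->(7, -4): sqrt(13) = 3.605551, (7, -4)->(7, -1): sqrt(9) = 3, (7, -1)->(2, 5): sqrt(61) = 7.81025, (2, 5)->(-1, -8): sqrt(178) = 13.341664
Sum = 33.14263
Perimeter = 33.1426

33.1426


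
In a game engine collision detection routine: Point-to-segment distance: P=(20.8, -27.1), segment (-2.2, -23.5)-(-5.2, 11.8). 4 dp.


Project P onto AB: t = 0 (clamped to [0,1])
Closest point on segment: (-2.2, -23.5)
Distance: 23.28

23.28


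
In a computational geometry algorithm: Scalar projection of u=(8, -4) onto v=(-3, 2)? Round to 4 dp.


u.v = -32, |v| = sqrt(13) = 3.6056
Scalar projection = u.v / |v| = -32 / sqrt(13) = -8.8752

-8.8752


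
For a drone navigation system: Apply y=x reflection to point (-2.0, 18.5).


Reflection over y=x: (x,y) -> (y,x)
(-2, 18.5) -> (18.5, -2)

(18.5, -2)


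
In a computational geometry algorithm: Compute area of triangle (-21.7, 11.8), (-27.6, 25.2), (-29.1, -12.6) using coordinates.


Area = |x_A(y_B-y_C) + x_B(y_C-y_A) + x_C(y_A-y_B)|/2
= |(-820.26) + 673.44 + 389.94|/2
= 243.12/2 = 121.56

121.56


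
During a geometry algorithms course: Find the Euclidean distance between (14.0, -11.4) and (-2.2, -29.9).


dx=-16.2, dy=-18.5
d^2 = (-16.2)^2 + (-18.5)^2 = 604.69
d = sqrt(604.69) = 24.5904

24.5904


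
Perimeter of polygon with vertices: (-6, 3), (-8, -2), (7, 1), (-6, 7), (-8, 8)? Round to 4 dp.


Sides: (-6, 3)->(-8, -2): sqrt(29) = 5.385165, (-8, -2)->(7, 1): sqrt(234) = 15.297059, (7, 1)->(-6, 7): sqrt(205) = 14.317821, (-6, 7)->(-8, 8): sqrt(5) = 2.236068, (-8, 8)->(-6, 3): sqrt(29) = 5.385165
Sum = 42.621278
Perimeter = 42.6213

42.6213


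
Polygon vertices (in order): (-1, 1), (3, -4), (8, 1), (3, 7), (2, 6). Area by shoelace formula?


Shoelace sum: ((-1)*(-4) - 3*1) + (3*1 - 8*(-4)) + (8*7 - 3*1) + (3*6 - 2*7) + (2*1 - (-1)*6)
= 101
Area = |101|/2 = 50.5

50.5


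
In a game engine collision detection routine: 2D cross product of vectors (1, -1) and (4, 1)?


u x v = u_x*v_y - u_y*v_x = 1*1 - (-1)*4
= 1 - (-4) = 5

5


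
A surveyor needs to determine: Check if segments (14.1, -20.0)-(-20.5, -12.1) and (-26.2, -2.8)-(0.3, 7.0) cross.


Cross products: d1=-850.74, d2=-302.31, d3=-276.75, d4=-825.18
d1*d2 < 0 and d3*d4 < 0? no

No, they don't intersect


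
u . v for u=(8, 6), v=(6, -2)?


u . v = u_x*v_x + u_y*v_y = 8*6 + 6*(-2)
= 48 + (-12) = 36

36


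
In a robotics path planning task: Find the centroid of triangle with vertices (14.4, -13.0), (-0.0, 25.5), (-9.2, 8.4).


Centroid = ((x_A+x_B+x_C)/3, (y_A+y_B+y_C)/3)
= ((14.4+0+(-9.2))/3, ((-13)+25.5+8.4)/3)
= (1.7333, 6.9667)

(1.7333, 6.9667)


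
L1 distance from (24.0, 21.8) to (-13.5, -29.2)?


|24-(-13.5)| + |21.8-(-29.2)| = 37.5 + 51 = 88.5

88.5


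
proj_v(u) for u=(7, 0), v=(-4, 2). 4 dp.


u.v = -28, |v| = sqrt(20) = 4.4721
Scalar projection = u.v / |v| = -28 / sqrt(20) = -6.261

-6.261


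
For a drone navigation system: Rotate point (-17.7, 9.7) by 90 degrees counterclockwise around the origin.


90° CCW: (x,y) -> (-y, x)
(-17.7,9.7) -> (-9.7, -17.7)

(-9.7, -17.7)


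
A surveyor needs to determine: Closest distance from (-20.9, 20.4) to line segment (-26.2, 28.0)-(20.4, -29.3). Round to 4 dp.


Project P onto AB: t = 0.1251 (clamped to [0,1])
Closest point on segment: (-20.3698, 20.8312)
Distance: 0.6833

0.6833


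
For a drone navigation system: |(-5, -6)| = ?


|u| = sqrt((-5)^2 + (-6)^2) = sqrt(61) = 7.8102

7.8102


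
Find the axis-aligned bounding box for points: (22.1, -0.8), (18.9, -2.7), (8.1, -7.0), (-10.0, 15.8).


x range: [-10, 22.1]
y range: [-7, 15.8]
Bounding box: (-10,-7) to (22.1,15.8)

(-10,-7) to (22.1,15.8)


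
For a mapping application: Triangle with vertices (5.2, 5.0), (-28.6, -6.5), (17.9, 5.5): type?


Side lengths squared: AB^2=1274.69, BC^2=2306.25, CA^2=161.54
Sorted: [161.54, 1274.69, 2306.25]
By sides: Scalene, By angles: Obtuse

Scalene, Obtuse


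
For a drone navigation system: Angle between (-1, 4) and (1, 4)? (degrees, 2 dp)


u.v = 15, |u| = sqrt(17) = 4.1231, |v| = sqrt(17) = 4.1231
cos(theta) = u.v/(|u||v|) = 15/sqrt(289) = 0.882353
theta = acos(0.882353) = 28.07 degrees

28.07 degrees


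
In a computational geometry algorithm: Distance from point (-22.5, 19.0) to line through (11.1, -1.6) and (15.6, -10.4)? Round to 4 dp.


|cross product| = 202.98
|line direction| = sqrt(97.69) = 9.8838
Distance = 202.98/sqrt(97.69) = 20.5366

20.5366


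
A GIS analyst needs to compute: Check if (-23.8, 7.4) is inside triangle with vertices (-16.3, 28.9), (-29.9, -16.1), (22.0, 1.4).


Cross products: AB x AP = -45.1, BC x BP = 1112.9, CA x CP = 1029.7
All same sign? no

No, outside


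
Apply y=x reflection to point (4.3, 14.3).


Reflection over y=x: (x,y) -> (y,x)
(4.3, 14.3) -> (14.3, 4.3)

(14.3, 4.3)


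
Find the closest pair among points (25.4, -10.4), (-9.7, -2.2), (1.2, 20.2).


d(P0,P1) = 36.0451, d(P0,P2) = 39.0128, d(P1,P2) = 24.9112
Closest: P1 and P2

Closest pair: (-9.7, -2.2) and (1.2, 20.2), distance = 24.9112


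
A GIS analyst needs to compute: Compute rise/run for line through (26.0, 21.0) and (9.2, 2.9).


slope = (y2-y1)/(x2-x1) = (2.9-21)/(9.2-26) = (-18.1)/(-16.8) = 1.0774

1.0774


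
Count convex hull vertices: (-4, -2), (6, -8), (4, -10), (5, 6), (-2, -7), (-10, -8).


Convex hull vertices (CCW): (-10, -8), (4, -10), (6, -8), (5, 6), (-4, -2)
Count = 5

5


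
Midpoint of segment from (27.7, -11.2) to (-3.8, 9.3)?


M = ((27.7+(-3.8))/2, ((-11.2)+9.3)/2)
= (11.95, -0.95)

(11.95, -0.95)


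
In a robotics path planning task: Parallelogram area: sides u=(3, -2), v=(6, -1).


|u x v| = |3*(-1) - (-2)*6|
= |(-3) - (-12)| = 9

9


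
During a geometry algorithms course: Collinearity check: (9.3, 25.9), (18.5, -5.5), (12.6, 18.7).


Cross product: (18.5-9.3)*(18.7-25.9) - ((-5.5)-25.9)*(12.6-9.3)
= 37.38

No, not collinear


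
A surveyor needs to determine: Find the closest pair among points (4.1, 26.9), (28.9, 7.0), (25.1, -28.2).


d(P0,P1) = 31.797, d(P0,P2) = 58.9662, d(P1,P2) = 35.4045
Closest: P0 and P1

Closest pair: (4.1, 26.9) and (28.9, 7.0), distance = 31.797


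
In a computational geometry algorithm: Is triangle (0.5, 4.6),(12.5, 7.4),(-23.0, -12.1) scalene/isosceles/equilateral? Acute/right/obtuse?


Side lengths squared: AB^2=151.84, BC^2=1640.5, CA^2=831.14
Sorted: [151.84, 831.14, 1640.5]
By sides: Scalene, By angles: Obtuse

Scalene, Obtuse


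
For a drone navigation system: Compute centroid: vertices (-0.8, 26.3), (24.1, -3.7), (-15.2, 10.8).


Centroid = ((x_A+x_B+x_C)/3, (y_A+y_B+y_C)/3)
= (((-0.8)+24.1+(-15.2))/3, (26.3+(-3.7)+10.8)/3)
= (2.7, 11.1333)

(2.7, 11.1333)


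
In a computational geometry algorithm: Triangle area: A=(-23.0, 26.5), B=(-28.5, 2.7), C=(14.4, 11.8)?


Area = |x_A(y_B-y_C) + x_B(y_C-y_A) + x_C(y_A-y_B)|/2
= |209.3 + 418.95 + 342.72|/2
= 970.97/2 = 485.485

485.485


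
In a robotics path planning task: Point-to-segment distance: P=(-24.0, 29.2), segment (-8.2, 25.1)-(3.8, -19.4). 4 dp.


Project P onto AB: t = 0 (clamped to [0,1])
Closest point on segment: (-8.2, 25.1)
Distance: 16.3233

16.3233


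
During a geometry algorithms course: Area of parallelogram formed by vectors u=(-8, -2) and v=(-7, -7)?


|u x v| = |(-8)*(-7) - (-2)*(-7)|
= |56 - 14| = 42

42


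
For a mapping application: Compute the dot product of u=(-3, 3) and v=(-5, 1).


u . v = u_x*v_x + u_y*v_y = (-3)*(-5) + 3*1
= 15 + 3 = 18

18


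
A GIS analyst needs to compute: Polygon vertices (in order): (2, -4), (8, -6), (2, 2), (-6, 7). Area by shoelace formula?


Shoelace sum: (2*(-6) - 8*(-4)) + (8*2 - 2*(-6)) + (2*7 - (-6)*2) + ((-6)*(-4) - 2*7)
= 84
Area = |84|/2 = 42

42


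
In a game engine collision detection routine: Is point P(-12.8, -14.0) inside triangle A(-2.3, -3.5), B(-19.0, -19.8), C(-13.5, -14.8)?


Cross products: AB x AP = 4.2, BC x BP = 0.9, CA x CP = 1.05
All same sign? yes

Yes, inside


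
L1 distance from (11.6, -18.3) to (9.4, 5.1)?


|11.6-9.4| + |(-18.3)-5.1| = 2.2 + 23.4 = 25.6

25.6


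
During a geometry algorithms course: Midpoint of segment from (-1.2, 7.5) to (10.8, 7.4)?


M = (((-1.2)+10.8)/2, (7.5+7.4)/2)
= (4.8, 7.45)

(4.8, 7.45)


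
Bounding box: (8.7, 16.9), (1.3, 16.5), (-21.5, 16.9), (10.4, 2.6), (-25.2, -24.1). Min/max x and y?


x range: [-25.2, 10.4]
y range: [-24.1, 16.9]
Bounding box: (-25.2,-24.1) to (10.4,16.9)

(-25.2,-24.1) to (10.4,16.9)


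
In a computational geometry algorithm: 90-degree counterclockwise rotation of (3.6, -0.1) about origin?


90° CCW: (x,y) -> (-y, x)
(3.6,-0.1) -> (0.1, 3.6)

(0.1, 3.6)


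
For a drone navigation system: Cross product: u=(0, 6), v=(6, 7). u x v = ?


u x v = u_x*v_y - u_y*v_x = 0*7 - 6*6
= 0 - 36 = -36

-36


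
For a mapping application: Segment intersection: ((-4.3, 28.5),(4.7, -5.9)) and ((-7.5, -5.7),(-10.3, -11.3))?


Cross products: d1=-77.84, d2=68.88, d3=-417.88, d4=-564.6
d1*d2 < 0 and d3*d4 < 0? no

No, they don't intersect


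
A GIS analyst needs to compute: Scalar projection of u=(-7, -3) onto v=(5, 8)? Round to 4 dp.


u.v = -59, |v| = sqrt(89) = 9.434
Scalar projection = u.v / |v| = -59 / sqrt(89) = -6.254

-6.254


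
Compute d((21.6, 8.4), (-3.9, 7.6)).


dx=-25.5, dy=-0.8
d^2 = (-25.5)^2 + (-0.8)^2 = 650.89
d = sqrt(650.89) = 25.5125

25.5125


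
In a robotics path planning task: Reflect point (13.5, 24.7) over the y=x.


Reflection over y=x: (x,y) -> (y,x)
(13.5, 24.7) -> (24.7, 13.5)

(24.7, 13.5)


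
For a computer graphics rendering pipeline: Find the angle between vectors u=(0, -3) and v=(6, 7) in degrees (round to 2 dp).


u.v = -21, |u| = sqrt(9) = 3, |v| = sqrt(85) = 9.2195
cos(theta) = u.v/(|u||v|) = -21/sqrt(765) = -0.759257
theta = acos(-0.759257) = 139.4 degrees

139.4 degrees


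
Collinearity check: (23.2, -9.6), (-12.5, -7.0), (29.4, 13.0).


Cross product: ((-12.5)-23.2)*(13-(-9.6)) - ((-7)-(-9.6))*(29.4-23.2)
= -822.94

No, not collinear


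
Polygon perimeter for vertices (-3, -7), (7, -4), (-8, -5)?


Sides: (-3, -7)->(7, -4): sqrt(109) = 10.440307, (7, -4)->(-8, -5): sqrt(226) = 15.033296, (-8, -5)->(-3, -7): sqrt(29) = 5.385165
Sum = 30.858768
Perimeter = 30.8588

30.8588


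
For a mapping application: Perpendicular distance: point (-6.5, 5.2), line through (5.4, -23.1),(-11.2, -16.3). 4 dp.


|cross product| = 388.86
|line direction| = sqrt(321.8) = 17.9388
Distance = 388.86/sqrt(321.8) = 21.6771

21.6771


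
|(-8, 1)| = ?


|u| = sqrt((-8)^2 + 1^2) = sqrt(65) = 8.0623

8.0623


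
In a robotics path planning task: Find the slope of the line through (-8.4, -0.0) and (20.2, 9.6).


slope = (y2-y1)/(x2-x1) = (9.6-0)/(20.2-(-8.4)) = 9.6/28.6 = 0.3357

0.3357


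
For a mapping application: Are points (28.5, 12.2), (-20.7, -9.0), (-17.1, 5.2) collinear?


Cross product: ((-20.7)-28.5)*(5.2-12.2) - ((-9)-12.2)*((-17.1)-28.5)
= -622.32

No, not collinear


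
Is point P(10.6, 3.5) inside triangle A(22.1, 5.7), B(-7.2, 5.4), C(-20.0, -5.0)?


Cross products: AB x AP = 61.01, BC x BP = 209.44, CA x CP = 30.43
All same sign? yes

Yes, inside


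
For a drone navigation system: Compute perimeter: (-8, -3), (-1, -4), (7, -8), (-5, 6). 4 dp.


Sides: (-8, -3)->(-1, -4): sqrt(50) = 7.071068, (-1, -4)->(7, -8): sqrt(80) = 8.944272, (7, -8)->(-5, 6): sqrt(340) = 18.439089, (-5, 6)->(-8, -3): sqrt(90) = 9.486833
Sum = 43.941262
Perimeter = 43.9413

43.9413


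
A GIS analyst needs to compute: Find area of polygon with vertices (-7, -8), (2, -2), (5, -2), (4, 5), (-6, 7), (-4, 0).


Shoelace sum: ((-7)*(-2) - 2*(-8)) + (2*(-2) - 5*(-2)) + (5*5 - 4*(-2)) + (4*7 - (-6)*5) + ((-6)*0 - (-4)*7) + ((-4)*(-8) - (-7)*0)
= 187
Area = |187|/2 = 93.5

93.5


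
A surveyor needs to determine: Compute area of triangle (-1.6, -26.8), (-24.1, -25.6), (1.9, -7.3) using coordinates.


Area = |x_A(y_B-y_C) + x_B(y_C-y_A) + x_C(y_A-y_B)|/2
= |29.28 + (-469.95) + (-2.28)|/2
= 442.95/2 = 221.475

221.475


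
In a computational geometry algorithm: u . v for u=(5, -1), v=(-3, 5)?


u . v = u_x*v_x + u_y*v_y = 5*(-3) + (-1)*5
= (-15) + (-5) = -20

-20


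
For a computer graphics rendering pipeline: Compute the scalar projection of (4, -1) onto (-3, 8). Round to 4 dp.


u.v = -20, |v| = sqrt(73) = 8.544
Scalar projection = u.v / |v| = -20 / sqrt(73) = -2.3408

-2.3408


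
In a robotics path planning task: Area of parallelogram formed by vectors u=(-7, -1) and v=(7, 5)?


|u x v| = |(-7)*5 - (-1)*7|
= |(-35) - (-7)| = 28

28


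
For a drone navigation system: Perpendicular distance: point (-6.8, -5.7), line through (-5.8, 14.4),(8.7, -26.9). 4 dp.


|cross product| = 332.75
|line direction| = sqrt(1915.94) = 43.7715
Distance = 332.75/sqrt(1915.94) = 7.602

7.602


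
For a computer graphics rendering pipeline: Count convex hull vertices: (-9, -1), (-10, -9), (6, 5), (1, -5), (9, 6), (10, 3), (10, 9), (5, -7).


Convex hull vertices (CCW): (-10, -9), (5, -7), (10, 3), (10, 9), (-9, -1)
Count = 5

5


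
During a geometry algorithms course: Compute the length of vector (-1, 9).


|u| = sqrt((-1)^2 + 9^2) = sqrt(82) = 9.0554

9.0554


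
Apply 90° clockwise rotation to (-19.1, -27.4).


90° CW: (x,y) -> (y, -x)
(-19.1,-27.4) -> (-27.4, 19.1)

(-27.4, 19.1)


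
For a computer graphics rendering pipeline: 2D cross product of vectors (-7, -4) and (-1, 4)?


u x v = u_x*v_y - u_y*v_x = (-7)*4 - (-4)*(-1)
= (-28) - 4 = -32

-32


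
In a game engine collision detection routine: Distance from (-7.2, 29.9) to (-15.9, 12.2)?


dx=-8.7, dy=-17.7
d^2 = (-8.7)^2 + (-17.7)^2 = 388.98
d = sqrt(388.98) = 19.7226

19.7226


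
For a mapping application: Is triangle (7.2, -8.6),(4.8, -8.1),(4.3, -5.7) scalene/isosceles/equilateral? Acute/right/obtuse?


Side lengths squared: AB^2=6.01, BC^2=6.01, CA^2=16.82
Sorted: [6.01, 6.01, 16.82]
By sides: Isosceles, By angles: Obtuse

Isosceles, Obtuse


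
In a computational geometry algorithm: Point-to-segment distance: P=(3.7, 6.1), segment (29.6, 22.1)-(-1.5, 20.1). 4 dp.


Project P onto AB: t = 0.8623 (clamped to [0,1])
Closest point on segment: (2.782, 20.3754)
Distance: 14.3049

14.3049


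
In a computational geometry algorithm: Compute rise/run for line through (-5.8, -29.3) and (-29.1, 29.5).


slope = (y2-y1)/(x2-x1) = (29.5-(-29.3))/((-29.1)-(-5.8)) = 58.8/(-23.3) = -2.5236

-2.5236


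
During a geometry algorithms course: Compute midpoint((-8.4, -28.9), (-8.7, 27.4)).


M = (((-8.4)+(-8.7))/2, ((-28.9)+27.4)/2)
= (-8.55, -0.75)

(-8.55, -0.75)


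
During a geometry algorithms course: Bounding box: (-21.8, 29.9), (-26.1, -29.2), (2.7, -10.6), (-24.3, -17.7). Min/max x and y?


x range: [-26.1, 2.7]
y range: [-29.2, 29.9]
Bounding box: (-26.1,-29.2) to (2.7,29.9)

(-26.1,-29.2) to (2.7,29.9)


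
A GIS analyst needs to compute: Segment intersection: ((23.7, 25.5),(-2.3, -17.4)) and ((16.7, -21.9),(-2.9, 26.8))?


Cross products: d1=-1269.94, d2=837.1, d3=932.1, d4=-1174.94
d1*d2 < 0 and d3*d4 < 0? yes

Yes, they intersect


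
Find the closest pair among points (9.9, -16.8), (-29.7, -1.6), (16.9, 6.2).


d(P0,P1) = 42.417, d(P0,P2) = 24.0416, d(P1,P2) = 47.2483
Closest: P0 and P2

Closest pair: (9.9, -16.8) and (16.9, 6.2), distance = 24.0416


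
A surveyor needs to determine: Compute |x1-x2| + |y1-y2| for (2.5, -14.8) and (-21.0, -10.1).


|2.5-(-21)| + |(-14.8)-(-10.1)| = 23.5 + 4.7 = 28.2

28.2


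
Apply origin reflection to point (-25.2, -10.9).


Reflection over origin: (x,y) -> (-x,-y)
(-25.2, -10.9) -> (25.2, 10.9)

(25.2, 10.9)


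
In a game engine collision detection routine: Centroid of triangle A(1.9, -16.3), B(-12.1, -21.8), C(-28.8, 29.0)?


Centroid = ((x_A+x_B+x_C)/3, (y_A+y_B+y_C)/3)
= ((1.9+(-12.1)+(-28.8))/3, ((-16.3)+(-21.8)+29)/3)
= (-13, -3.0333)

(-13, -3.0333)


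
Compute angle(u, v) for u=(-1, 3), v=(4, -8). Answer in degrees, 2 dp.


u.v = -28, |u| = sqrt(10) = 3.1623, |v| = sqrt(80) = 8.9443
cos(theta) = u.v/(|u||v|) = -28/sqrt(800) = -0.989949
theta = acos(-0.989949) = 171.87 degrees

171.87 degrees


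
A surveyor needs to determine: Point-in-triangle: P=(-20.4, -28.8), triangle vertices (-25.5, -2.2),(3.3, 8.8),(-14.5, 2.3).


Cross products: AB x AP = -822.18, BC x BP = 515.23, CA x CP = 315.55
All same sign? no

No, outside


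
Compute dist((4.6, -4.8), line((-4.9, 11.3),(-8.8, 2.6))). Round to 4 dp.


|cross product| = 145.44
|line direction| = sqrt(90.9) = 9.5341
Distance = 145.44/sqrt(90.9) = 15.2546

15.2546


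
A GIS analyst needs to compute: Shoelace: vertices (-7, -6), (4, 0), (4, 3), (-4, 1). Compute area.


Shoelace sum: ((-7)*0 - 4*(-6)) + (4*3 - 4*0) + (4*1 - (-4)*3) + ((-4)*(-6) - (-7)*1)
= 83
Area = |83|/2 = 41.5

41.5


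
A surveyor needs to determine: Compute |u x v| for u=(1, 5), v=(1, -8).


|u x v| = |1*(-8) - 5*1|
= |(-8) - 5| = 13

13


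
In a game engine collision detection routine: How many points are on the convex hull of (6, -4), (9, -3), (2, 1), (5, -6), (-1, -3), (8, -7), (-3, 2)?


Convex hull vertices (CCW): (-3, 2), (-1, -3), (5, -6), (8, -7), (9, -3), (2, 1)
Count = 6

6


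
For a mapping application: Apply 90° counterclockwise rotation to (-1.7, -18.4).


90° CCW: (x,y) -> (-y, x)
(-1.7,-18.4) -> (18.4, -1.7)

(18.4, -1.7)


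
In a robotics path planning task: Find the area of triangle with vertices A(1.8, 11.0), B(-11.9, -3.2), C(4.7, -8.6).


Area = |x_A(y_B-y_C) + x_B(y_C-y_A) + x_C(y_A-y_B)|/2
= |9.72 + 233.24 + 66.74|/2
= 309.7/2 = 154.85

154.85


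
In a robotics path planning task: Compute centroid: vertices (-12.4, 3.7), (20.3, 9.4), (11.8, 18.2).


Centroid = ((x_A+x_B+x_C)/3, (y_A+y_B+y_C)/3)
= (((-12.4)+20.3+11.8)/3, (3.7+9.4+18.2)/3)
= (6.5667, 10.4333)

(6.5667, 10.4333)


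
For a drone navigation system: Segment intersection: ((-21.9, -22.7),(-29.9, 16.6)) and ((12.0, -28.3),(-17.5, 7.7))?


Cross products: d1=1055.2, d2=183.85, d3=-1287.47, d4=-416.12
d1*d2 < 0 and d3*d4 < 0? no

No, they don't intersect


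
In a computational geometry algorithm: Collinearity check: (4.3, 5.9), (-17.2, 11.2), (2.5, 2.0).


Cross product: ((-17.2)-4.3)*(2-5.9) - (11.2-5.9)*(2.5-4.3)
= 93.39

No, not collinear


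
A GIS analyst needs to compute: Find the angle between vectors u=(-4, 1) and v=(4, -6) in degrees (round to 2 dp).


u.v = -22, |u| = sqrt(17) = 4.1231, |v| = sqrt(52) = 7.2111
cos(theta) = u.v/(|u||v|) = -22/sqrt(884) = -0.73994
theta = acos(-0.73994) = 137.73 degrees

137.73 degrees


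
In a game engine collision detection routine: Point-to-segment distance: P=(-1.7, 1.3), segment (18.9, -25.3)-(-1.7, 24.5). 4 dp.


Project P onto AB: t = 0.6022 (clamped to [0,1])
Closest point on segment: (6.4946, 4.6897)
Distance: 8.868

8.868


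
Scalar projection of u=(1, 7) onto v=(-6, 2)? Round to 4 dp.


u.v = 8, |v| = sqrt(40) = 6.3246
Scalar projection = u.v / |v| = 8 / sqrt(40) = 1.2649

1.2649


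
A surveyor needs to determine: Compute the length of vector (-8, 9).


|u| = sqrt((-8)^2 + 9^2) = sqrt(145) = 12.0416

12.0416


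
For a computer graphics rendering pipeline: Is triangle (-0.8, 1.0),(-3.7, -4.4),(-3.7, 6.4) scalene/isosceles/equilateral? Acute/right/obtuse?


Side lengths squared: AB^2=37.57, BC^2=116.64, CA^2=37.57
Sorted: [37.57, 37.57, 116.64]
By sides: Isosceles, By angles: Obtuse

Isosceles, Obtuse


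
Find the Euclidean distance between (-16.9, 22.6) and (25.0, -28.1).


dx=41.9, dy=-50.7
d^2 = 41.9^2 + (-50.7)^2 = 4326.1
d = sqrt(4326.1) = 65.7731

65.7731


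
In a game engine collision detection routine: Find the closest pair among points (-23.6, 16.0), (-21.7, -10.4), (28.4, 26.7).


d(P0,P1) = 26.4683, d(P0,P2) = 53.0895, d(P1,P2) = 62.3412
Closest: P0 and P1

Closest pair: (-23.6, 16.0) and (-21.7, -10.4), distance = 26.4683


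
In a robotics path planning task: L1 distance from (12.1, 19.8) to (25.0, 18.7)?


|12.1-25| + |19.8-18.7| = 12.9 + 1.1 = 14

14


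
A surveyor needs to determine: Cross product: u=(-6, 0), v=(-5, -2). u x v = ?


u x v = u_x*v_y - u_y*v_x = (-6)*(-2) - 0*(-5)
= 12 - 0 = 12

12


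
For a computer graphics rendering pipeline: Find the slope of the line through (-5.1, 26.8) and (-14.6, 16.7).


slope = (y2-y1)/(x2-x1) = (16.7-26.8)/((-14.6)-(-5.1)) = (-10.1)/(-9.5) = 1.0632

1.0632
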